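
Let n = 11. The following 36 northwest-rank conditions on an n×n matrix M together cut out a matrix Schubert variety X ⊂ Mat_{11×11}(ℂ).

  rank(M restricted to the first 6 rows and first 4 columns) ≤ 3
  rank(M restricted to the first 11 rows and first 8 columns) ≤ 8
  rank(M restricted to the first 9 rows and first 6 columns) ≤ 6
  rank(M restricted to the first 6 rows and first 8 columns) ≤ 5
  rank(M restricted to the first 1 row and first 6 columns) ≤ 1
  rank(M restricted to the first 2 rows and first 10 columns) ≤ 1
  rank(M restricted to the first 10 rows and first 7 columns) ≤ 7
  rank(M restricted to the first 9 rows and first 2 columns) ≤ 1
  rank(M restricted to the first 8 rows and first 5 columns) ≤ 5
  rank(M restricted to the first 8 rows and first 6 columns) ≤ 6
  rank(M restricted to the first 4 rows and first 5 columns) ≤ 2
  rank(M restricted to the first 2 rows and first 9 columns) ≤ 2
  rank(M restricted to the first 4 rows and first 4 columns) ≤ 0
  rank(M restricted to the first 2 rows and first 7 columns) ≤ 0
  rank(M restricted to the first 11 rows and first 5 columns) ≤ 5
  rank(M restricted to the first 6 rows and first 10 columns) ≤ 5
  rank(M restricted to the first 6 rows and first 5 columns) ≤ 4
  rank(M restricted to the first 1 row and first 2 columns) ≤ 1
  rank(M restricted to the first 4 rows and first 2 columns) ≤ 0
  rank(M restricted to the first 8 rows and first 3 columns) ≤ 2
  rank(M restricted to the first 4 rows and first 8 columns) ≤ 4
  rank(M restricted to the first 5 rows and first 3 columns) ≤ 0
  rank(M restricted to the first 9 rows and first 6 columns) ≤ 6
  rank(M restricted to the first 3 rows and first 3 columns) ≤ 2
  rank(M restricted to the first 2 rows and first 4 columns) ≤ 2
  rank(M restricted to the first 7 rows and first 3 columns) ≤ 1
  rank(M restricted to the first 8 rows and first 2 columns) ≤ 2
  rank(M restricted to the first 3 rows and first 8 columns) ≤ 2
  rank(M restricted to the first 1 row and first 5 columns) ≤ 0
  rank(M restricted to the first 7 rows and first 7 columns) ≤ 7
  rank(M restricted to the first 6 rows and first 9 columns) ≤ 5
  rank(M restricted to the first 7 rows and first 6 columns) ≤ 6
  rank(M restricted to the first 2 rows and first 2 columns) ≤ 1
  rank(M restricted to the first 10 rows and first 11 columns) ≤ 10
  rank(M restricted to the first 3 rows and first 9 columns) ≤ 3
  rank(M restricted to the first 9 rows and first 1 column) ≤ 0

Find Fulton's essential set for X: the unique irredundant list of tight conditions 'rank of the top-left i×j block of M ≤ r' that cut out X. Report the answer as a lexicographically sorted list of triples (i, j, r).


Computing R[i][j] = min implied NW-rank bound (n=11, 36 conditions):

  row 1: 0 | 0 | 0 | 0 | 0 | 0 | 0 | 1 | 1 | 1 | 1
  row 2: 0 | 0 | 0 | 0 | 0 | 0 | 0 | 1 | 1 | 1 | 2
  row 3: 0 | 0 | 0 | 0 | 1 | 1 | 1 | 2 | 2 | 2 | 3
  row 4: 0 | 0 | 0 | 0 | 1 | 2 | 2 | 3 | 3 | 3 | 4
  row 5: 0 | 0 | 0 | 1 | 2 | 3 | 3 | 4 | 4 | 4 | 5
  row 6: 0 | 1 | 1 | 2 | 3 | 4 | 4 | 5 | 5 | 5 | 6
  row 7: 0 | 1 | 1 | 2 | 3 | 4 | 5 | 6 | 6 | 6 | 7
  row 8: 0 | 1 | 2 | 3 | 4 | 5 | 6 | 7 | 7 | 7 | 8
  row 9: 0 | 1 | 2 | 3 | 4 | 5 | 6 | 7 | 8 | 8 | 9
  row 10: 1 | 2 | 3 | 4 | 5 | 6 | 7 | 8 | 9 | 9 | 10
  row 11: 1 | 2 | 3 | 4 | 5 | 6 | 7 | 8 | 9 | 10 | 11

so w = (8, 11, 5, 6, 4, 2, 7, 3, 9, 1, 10).

|D(w)|=32, |Ess(w)|=6:

[(2, 7, 0), (2, 10, 1), (4, 4, 0), (5, 3, 0), (7, 3, 1), (9, 1, 0)]


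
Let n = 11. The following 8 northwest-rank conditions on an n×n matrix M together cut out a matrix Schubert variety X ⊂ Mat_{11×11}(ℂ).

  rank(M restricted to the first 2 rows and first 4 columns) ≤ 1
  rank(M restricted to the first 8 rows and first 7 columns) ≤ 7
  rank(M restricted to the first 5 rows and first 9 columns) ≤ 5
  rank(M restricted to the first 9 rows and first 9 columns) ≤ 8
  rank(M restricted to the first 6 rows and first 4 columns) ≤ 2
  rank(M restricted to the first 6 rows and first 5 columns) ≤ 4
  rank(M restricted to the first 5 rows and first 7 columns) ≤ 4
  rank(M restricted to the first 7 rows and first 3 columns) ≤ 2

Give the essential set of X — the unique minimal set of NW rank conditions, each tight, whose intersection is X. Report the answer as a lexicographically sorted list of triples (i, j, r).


Computing R[i][j] = min implied NW-rank bound (n=11, 8 conditions):

  1 1 1 1 1 1 1 1 1 1 1
  1 1 1 1 2 2 2 2 2 2 2
  1 2 2 2 3 3 3 3 3 3 3
  1 2 2 2 3 4 4 4 4 4 4
  1 2 2 2 3 4 4 5 5 5 5
  1 2 2 2 3 4 5 6 6 6 6
  1 2 2 3 4 5 6 7 7 7 7
  1 2 3 4 5 6 7 8 8 8 8
  1 2 3 4 5 6 7 8 8 9 9
  1 2 3 4 5 6 7 8 9 10 10
  1 2 3 4 5 6 7 8 9 10 11

so w = (1, 5, 2, 6, 8, 7, 4, 3, 10, 9, 11).

D(w) has 12 cells with 5 SE-corners; essential set:

[(2, 4, 1), (5, 7, 4), (6, 4, 2), (7, 3, 2), (9, 9, 8)]


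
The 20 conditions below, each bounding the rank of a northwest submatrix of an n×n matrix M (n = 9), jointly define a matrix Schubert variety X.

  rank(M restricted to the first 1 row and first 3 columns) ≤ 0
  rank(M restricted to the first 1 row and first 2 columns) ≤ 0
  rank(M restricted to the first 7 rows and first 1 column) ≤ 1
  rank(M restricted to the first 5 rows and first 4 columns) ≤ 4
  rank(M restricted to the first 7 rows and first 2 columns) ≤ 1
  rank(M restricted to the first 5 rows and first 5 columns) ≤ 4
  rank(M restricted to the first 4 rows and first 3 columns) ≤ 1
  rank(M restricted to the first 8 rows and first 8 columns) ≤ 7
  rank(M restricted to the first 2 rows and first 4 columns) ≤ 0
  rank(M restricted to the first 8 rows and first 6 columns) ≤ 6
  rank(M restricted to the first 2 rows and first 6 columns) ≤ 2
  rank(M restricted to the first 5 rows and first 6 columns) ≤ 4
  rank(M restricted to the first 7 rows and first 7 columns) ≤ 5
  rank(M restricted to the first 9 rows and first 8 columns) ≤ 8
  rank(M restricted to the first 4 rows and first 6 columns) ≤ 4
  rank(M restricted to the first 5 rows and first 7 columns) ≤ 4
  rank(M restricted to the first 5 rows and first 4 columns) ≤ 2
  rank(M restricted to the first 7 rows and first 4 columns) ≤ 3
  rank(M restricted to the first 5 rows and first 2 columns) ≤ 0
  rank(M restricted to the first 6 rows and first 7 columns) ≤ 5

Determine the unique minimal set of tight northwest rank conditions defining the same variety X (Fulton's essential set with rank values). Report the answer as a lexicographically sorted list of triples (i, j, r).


The tightest implied rank at each (i,j), from the 20 conditions:

  row 1: 0 0 0 0 1 1 1 1 1
  row 2: 0 0 0 0 1 2 2 2 2
  row 3: 0 0 1 1 2 3 3 3 3
  row 4: 0 0 1 2 3 4 4 4 4
  row 5: 0 0 1 2 3 4 4 5 5
  row 6: 1 1 2 3 4 5 5 6 6
  row 7: 1 1 2 3 4 5 5 6 7
  row 8: 1 2 3 4 5 6 6 7 8
  row 9: 1 2 3 4 5 6 7 8 9

giving w = (5, 6, 3, 4, 8, 1, 9, 2, 7) via Δ²R.

|D(w)|=17, |Ess(w)|=5:

[(2, 4, 0), (5, 2, 0), (5, 7, 4), (7, 2, 1), (7, 7, 5)]


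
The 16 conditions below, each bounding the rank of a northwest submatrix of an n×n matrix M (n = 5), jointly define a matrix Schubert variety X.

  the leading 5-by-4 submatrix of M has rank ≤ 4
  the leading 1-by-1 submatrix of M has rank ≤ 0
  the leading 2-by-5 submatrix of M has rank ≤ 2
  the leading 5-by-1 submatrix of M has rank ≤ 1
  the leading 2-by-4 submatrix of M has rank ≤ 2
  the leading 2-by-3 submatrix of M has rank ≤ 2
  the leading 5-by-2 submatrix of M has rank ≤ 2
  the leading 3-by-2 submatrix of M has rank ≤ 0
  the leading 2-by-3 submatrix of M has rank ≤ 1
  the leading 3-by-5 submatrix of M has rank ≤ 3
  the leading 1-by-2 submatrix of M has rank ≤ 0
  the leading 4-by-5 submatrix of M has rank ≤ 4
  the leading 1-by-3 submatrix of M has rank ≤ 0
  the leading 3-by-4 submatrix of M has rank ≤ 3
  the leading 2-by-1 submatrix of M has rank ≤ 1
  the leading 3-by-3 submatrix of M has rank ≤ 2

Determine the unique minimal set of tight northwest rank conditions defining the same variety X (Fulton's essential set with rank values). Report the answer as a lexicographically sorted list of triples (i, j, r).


Rank table r_w(5×5) implied by the 16 constraints:

  0 0 0 1 1
  0 0 1 2 2
  0 0 1 2 3
  1 1 2 3 4
  1 2 3 4 5

so w = (4, 3, 5, 1, 2).

D(w) has 7 cells with 2 SE-corners; essential set:

[(1, 3, 0), (3, 2, 0)]


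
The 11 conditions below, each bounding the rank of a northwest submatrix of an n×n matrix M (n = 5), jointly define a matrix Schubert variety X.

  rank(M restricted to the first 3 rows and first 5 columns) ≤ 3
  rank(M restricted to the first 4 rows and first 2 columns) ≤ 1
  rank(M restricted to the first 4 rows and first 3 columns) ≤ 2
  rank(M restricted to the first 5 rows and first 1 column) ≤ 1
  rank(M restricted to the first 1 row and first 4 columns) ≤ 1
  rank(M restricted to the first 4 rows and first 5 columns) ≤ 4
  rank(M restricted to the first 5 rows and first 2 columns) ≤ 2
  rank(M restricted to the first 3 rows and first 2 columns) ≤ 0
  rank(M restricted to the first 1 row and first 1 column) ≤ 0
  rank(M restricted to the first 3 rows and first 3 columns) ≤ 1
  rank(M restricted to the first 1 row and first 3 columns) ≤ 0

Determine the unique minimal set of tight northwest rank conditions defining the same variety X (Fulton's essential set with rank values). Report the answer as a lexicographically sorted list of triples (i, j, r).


The tightest implied rank at each (i,j), from the 11 conditions:

  row 1: 0 | 0 | 0 | 1 | 1
  row 2: 0 | 0 | 1 | 2 | 2
  row 3: 0 | 0 | 1 | 2 | 3
  row 4: 1 | 1 | 2 | 3 | 4
  row 5: 1 | 2 | 3 | 4 | 5

second differences of R give the permutation w = (4, 3, 5, 1, 2).

|D(w)|=7, |Ess(w)|=2:

[(1, 3, 0), (3, 2, 0)]


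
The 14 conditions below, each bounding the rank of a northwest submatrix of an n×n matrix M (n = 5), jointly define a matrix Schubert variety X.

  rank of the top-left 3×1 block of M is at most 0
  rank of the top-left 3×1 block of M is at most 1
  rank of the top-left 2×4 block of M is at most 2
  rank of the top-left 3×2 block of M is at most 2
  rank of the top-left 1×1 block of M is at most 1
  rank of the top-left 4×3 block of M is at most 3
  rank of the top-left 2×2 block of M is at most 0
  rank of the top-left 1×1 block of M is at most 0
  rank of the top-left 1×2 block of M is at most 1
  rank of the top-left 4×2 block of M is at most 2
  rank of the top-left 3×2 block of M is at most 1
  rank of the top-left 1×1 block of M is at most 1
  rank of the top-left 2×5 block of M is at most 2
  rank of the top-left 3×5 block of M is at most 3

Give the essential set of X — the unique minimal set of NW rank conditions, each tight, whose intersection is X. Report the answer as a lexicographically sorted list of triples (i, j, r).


Reconstructing r_w from the 14 given conditions:

  i=1: 0  0  1  1  1
  i=2: 0  0  1  2  2
  i=3: 0  1  2  3  3
  i=4: 1  2  3  4  4
  i=5: 1  2  3  4  5

giving w = (3, 4, 2, 1, 5) via Δ²R.

Fulton essential set (2 of the 5 Rothe cells):

[(2, 2, 0), (3, 1, 0)]


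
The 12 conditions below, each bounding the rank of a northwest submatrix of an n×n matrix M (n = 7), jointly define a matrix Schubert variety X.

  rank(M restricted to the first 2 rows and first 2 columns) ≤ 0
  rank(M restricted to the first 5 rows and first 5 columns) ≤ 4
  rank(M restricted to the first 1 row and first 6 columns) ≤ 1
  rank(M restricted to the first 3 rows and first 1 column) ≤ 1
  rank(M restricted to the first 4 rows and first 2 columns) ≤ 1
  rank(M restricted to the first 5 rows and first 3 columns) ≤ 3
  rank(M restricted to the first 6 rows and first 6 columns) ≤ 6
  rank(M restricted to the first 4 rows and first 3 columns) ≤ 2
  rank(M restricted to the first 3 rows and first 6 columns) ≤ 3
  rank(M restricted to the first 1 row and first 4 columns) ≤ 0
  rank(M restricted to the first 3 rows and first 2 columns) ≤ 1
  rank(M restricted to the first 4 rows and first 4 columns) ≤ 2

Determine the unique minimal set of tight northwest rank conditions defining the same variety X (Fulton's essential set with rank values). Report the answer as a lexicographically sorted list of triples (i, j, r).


The tightest implied rank at each (i,j), from the 12 conditions:

  row 1: 0 0 0 0 1 1 1
  row 2: 0 0 1 1 2 2 2
  row 3: 1 1 2 2 3 3 3
  row 4: 1 1 2 2 3 4 4
  row 5: 1 2 3 3 4 5 5
  row 6: 1 2 3 4 5 6 6
  row 7: 1 2 3 4 5 6 7

second differences of R give the permutation w = (5, 3, 1, 6, 2, 4, 7).

|D(w)|=8, |Ess(w)|=4:

[(1, 4, 0), (2, 2, 0), (4, 2, 1), (4, 4, 2)]


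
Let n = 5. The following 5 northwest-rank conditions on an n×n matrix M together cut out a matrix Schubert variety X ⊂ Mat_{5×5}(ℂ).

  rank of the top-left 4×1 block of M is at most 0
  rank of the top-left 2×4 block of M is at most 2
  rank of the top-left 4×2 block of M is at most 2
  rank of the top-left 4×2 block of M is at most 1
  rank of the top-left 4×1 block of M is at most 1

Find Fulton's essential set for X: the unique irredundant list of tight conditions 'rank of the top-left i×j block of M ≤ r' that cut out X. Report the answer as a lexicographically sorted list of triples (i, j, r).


Recovering R(i,j) via the rank-extension bound from the 5 conditions:

  0, 1, 1, 1, 1
  0, 1, 2, 2, 2
  0, 1, 2, 3, 3
  0, 1, 2, 3, 4
  1, 2, 3, 4, 5

giving w = (2, 3, 4, 5, 1) via Δ²R.

D(w) has 4 cells with 1 SE-corner; essential set:

[(4, 1, 0)]


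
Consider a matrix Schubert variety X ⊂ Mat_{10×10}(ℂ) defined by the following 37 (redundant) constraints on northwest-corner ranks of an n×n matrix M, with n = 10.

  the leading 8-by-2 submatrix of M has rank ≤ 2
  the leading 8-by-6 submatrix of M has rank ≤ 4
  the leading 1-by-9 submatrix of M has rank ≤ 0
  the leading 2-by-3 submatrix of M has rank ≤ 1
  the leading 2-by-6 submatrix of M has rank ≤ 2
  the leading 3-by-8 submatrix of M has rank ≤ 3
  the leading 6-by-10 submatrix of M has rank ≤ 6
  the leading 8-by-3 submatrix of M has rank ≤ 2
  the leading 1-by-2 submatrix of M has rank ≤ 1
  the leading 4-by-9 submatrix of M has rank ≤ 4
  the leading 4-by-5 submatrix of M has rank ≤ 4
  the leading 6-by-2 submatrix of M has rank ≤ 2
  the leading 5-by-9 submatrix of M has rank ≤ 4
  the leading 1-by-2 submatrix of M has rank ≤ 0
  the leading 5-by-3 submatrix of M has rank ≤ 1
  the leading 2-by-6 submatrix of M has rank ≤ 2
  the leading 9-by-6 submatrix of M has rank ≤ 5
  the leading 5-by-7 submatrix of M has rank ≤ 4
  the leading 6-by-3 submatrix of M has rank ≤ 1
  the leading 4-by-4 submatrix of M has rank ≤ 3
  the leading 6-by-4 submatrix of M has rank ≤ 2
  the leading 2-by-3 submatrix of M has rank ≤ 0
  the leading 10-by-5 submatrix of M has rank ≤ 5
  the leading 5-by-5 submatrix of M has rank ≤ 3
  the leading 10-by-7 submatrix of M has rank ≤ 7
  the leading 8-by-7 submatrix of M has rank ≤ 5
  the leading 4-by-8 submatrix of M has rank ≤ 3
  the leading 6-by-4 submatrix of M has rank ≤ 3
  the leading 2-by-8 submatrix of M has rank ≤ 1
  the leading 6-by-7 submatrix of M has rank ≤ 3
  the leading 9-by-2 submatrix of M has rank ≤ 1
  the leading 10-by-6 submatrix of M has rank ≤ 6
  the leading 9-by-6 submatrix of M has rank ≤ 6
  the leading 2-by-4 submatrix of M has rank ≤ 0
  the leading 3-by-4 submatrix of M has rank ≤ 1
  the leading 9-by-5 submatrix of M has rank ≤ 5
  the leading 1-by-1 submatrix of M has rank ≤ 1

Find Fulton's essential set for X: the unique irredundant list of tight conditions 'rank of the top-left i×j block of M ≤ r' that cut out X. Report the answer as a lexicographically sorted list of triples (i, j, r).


Propagating the 37 rank bounds to every northwest block:

  R[1]: 0 0 0 0 0 0 0 0 0 1
  R[2]: 0 0 0 0 1 1 1 1 1 2
  R[3]: 1 1 1 1 2 2 2 2 2 3
  R[4]: 1 1 1 2 3 3 3 3 3 4
  R[5]: 1 1 1 2 3 3 3 4 4 5
  R[6]: 1 1 1 2 3 3 3 4 5 6
  R[7]: 1 1 2 3 4 4 4 5 6 7
  R[8]: 1 1 2 3 4 4 5 6 7 8
  R[9]: 1 1 2 3 4 5 6 7 8 9
  R[10]: 1 2 3 4 5 6 7 8 9 10

the unique w with this rank table is (10, 5, 1, 4, 8, 9, 3, 7, 6, 2).

6 SE-corners of the 27-cell Rothe diagram give Ess(w):

[(1, 9, 0), (2, 4, 0), (6, 3, 1), (6, 7, 3), (8, 6, 4), (9, 2, 1)]


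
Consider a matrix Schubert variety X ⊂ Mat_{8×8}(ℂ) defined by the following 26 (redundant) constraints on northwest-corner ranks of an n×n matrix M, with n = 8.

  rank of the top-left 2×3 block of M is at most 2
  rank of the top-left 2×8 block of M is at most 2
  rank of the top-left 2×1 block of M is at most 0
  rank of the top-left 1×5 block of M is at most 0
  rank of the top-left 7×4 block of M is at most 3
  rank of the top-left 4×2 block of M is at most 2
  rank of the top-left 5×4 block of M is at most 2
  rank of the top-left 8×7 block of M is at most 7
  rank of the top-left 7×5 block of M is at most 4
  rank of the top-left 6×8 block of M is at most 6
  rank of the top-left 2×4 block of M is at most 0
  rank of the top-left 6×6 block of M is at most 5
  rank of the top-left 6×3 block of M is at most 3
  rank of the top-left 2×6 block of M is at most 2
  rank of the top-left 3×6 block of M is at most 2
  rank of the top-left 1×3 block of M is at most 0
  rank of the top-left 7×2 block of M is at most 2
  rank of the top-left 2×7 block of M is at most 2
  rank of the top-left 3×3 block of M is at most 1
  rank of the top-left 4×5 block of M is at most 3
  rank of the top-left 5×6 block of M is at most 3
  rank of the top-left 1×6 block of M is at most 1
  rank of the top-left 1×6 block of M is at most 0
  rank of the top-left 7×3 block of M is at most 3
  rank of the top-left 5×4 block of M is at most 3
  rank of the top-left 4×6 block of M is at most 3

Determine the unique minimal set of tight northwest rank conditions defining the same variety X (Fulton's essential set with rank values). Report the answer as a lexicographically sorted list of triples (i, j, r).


Rank table r_w(8×8) implied by the 26 constraints:

  i=1: 0 | 0 | 0 | 0 | 0 | 0 | 1 | 1
  i=2: 0 | 0 | 0 | 0 | 1 | 1 | 2 | 2
  i=3: 1 | 1 | 1 | 1 | 2 | 2 | 3 | 3
  i=4: 1 | 2 | 2 | 2 | 3 | 3 | 4 | 4
  i=5: 1 | 2 | 2 | 2 | 3 | 3 | 4 | 5
  i=6: 1 | 2 | 3 | 3 | 4 | 4 | 5 | 6
  i=7: 1 | 2 | 3 | 3 | 4 | 5 | 6 | 7
  i=8: 1 | 2 | 3 | 4 | 5 | 6 | 7 | 8

second differences of R give the permutation w = (7, 5, 1, 2, 8, 3, 6, 4).

|D(w)|=14, |Ess(w)|=5:

[(1, 6, 0), (2, 4, 0), (5, 4, 2), (5, 6, 3), (7, 4, 3)]


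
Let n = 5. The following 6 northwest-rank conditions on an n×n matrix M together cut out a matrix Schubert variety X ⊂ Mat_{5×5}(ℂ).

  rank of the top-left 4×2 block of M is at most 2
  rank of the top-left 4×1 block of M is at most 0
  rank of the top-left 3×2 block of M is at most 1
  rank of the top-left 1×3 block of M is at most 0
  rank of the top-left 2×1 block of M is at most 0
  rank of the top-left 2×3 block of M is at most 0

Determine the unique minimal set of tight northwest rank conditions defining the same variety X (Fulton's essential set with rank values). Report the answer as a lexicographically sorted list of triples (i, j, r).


The tightest implied rank at each (i,j), from the 6 conditions:

  row 1: 0, 0, 0, 1, 1
  row 2: 0, 0, 0, 1, 2
  row 3: 0, 1, 1, 2, 3
  row 4: 0, 1, 2, 3, 4
  row 5: 1, 2, 3, 4, 5

so w = (4, 5, 2, 3, 1).

2 SE-corners of the 8-cell Rothe diagram give Ess(w):

[(2, 3, 0), (4, 1, 0)]


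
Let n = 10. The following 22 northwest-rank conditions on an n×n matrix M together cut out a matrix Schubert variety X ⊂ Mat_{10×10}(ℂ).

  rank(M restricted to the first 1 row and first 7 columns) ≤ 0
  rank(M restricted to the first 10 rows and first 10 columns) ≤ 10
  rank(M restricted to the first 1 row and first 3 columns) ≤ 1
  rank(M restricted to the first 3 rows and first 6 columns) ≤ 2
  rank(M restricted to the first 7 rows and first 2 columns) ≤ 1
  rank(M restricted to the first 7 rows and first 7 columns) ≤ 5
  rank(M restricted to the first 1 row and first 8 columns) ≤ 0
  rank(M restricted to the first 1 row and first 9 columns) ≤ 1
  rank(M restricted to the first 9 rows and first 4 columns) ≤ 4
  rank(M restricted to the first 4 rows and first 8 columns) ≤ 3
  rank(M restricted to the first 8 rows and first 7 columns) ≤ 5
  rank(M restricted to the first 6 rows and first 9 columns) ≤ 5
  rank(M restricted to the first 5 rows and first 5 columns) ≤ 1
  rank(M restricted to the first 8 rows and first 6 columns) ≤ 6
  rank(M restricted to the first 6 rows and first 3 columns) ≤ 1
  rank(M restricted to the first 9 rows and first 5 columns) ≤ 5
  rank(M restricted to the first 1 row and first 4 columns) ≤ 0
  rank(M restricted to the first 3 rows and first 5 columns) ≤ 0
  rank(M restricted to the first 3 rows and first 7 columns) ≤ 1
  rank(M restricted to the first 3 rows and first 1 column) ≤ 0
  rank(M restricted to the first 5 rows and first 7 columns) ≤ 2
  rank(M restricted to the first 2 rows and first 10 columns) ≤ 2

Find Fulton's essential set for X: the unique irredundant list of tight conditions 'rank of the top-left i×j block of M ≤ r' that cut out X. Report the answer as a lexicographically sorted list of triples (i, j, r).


The tightest implied rank at each (i,j), from the 22 conditions:

  row 1: 0  0  0  0  0  0  0  0  1  1
  row 2: 0  0  0  0  0  1  1  1  2  2
  row 3: 0  0  0  0  0  1  1  2  3  3
  row 4: 1  1  1  1  1  2  2  3  4  4
  row 5: 1  1  1  1  1  2  2  3  4  5
  row 6: 1  1  1  2  2  3  3  4  5  6
  row 7: 1  1  2  3  3  4  4  5  6  7
  row 8: 1  2  3  4  4  5  5  6  7  8
  row 9: 1  2  3  4  5  6  6  7  8  9
  row 10: 1  2  3  4  5  6  7  8  9  10

the unique w with this rank table is (9, 6, 8, 1, 10, 4, 3, 2, 5, 7).

D(w) has 27 cells with 7 SE-corners; essential set:

[(1, 8, 0), (3, 5, 0), (3, 7, 1), (5, 5, 1), (5, 7, 2), (6, 3, 1), (7, 2, 1)]


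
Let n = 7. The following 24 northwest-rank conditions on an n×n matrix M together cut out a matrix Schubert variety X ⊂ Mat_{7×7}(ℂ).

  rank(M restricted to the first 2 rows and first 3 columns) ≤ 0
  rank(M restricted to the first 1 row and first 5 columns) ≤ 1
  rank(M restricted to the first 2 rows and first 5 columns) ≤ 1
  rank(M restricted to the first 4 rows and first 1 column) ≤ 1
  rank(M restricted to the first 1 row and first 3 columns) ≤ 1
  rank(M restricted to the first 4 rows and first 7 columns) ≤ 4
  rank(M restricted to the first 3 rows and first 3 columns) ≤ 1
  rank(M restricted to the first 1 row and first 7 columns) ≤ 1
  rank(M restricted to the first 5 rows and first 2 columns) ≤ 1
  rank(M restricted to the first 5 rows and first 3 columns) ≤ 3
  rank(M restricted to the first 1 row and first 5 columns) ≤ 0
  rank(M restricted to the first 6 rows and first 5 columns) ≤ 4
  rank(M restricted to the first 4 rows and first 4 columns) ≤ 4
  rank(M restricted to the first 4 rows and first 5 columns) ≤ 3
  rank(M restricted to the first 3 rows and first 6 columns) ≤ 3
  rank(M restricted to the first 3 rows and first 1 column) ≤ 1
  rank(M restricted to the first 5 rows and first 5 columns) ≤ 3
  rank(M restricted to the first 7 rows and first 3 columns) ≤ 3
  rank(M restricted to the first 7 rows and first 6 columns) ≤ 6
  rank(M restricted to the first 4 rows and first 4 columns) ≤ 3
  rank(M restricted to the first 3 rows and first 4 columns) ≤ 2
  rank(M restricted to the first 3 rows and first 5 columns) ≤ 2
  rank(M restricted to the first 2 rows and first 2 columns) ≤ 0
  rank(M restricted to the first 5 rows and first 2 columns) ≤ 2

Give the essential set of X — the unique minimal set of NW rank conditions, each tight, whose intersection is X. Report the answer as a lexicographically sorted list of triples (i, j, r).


Reconstructing r_w from the 24 given conditions:

  i=1: 0  0  0  0  0  1  1
  i=2: 0  0  0  1  1  2  2
  i=3: 1  1  1  2  2  3  3
  i=4: 1  1  2  3  3  4  4
  i=5: 1  1  2  3  3  4  5
  i=6: 1  2  3  4  4  5  6
  i=7: 1  2  3  4  5  6  7

second differences of R give the permutation w = (6, 4, 1, 3, 7, 2, 5).

Fulton essential set (4 of the 11 Rothe cells):

[(1, 5, 0), (2, 3, 0), (5, 2, 1), (5, 5, 3)]


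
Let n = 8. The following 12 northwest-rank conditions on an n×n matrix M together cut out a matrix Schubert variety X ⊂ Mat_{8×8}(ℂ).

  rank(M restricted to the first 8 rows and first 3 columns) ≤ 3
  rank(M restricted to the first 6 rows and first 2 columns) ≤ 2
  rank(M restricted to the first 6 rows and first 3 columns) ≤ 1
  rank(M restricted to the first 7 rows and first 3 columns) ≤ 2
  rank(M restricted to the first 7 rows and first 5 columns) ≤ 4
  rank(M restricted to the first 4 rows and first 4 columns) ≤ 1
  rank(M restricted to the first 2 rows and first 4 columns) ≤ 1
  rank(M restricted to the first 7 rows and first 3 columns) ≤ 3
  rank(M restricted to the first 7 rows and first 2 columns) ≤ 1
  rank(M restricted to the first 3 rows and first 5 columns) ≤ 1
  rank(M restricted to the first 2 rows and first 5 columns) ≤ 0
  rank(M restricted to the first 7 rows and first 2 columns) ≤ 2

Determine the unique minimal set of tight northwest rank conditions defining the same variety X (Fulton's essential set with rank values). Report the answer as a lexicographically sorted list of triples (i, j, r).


The tightest implied rank at each (i,j), from the 12 conditions:

  0, 0, 0, 0, 0, 1, 1, 1
  0, 0, 0, 0, 0, 1, 2, 2
  1, 1, 1, 1, 1, 2, 3, 3
  1, 1, 1, 1, 2, 3, 4, 4
  1, 1, 1, 2, 3, 4, 5, 5
  1, 1, 1, 2, 3, 4, 5, 6
  1, 1, 2, 3, 4, 5, 6, 7
  1, 2, 3, 4, 5, 6, 7, 8

giving w = (6, 7, 1, 5, 4, 8, 3, 2) via Δ²R.

4 SE-corners of the 18-cell Rothe diagram give Ess(w):

[(2, 5, 0), (4, 4, 1), (6, 3, 1), (7, 2, 1)]


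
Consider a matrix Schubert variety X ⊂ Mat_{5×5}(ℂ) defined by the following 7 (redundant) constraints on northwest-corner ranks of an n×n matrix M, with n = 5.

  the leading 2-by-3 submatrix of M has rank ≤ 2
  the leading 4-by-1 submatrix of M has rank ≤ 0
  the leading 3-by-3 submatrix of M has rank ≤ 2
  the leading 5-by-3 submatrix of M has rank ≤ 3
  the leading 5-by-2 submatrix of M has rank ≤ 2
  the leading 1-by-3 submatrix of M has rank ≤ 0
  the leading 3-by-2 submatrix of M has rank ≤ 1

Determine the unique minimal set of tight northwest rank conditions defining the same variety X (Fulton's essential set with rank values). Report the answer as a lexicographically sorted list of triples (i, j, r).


Propagating the 7 rank bounds to every northwest block:

  0 0 0 1 1
  0 1 1 2 2
  0 1 2 3 3
  0 1 2 3 4
  1 2 3 4 5

hence w(1..5) = (4, 2, 3, 5, 1).

2 SE-corners of the 6-cell Rothe diagram give Ess(w):

[(1, 3, 0), (4, 1, 0)]


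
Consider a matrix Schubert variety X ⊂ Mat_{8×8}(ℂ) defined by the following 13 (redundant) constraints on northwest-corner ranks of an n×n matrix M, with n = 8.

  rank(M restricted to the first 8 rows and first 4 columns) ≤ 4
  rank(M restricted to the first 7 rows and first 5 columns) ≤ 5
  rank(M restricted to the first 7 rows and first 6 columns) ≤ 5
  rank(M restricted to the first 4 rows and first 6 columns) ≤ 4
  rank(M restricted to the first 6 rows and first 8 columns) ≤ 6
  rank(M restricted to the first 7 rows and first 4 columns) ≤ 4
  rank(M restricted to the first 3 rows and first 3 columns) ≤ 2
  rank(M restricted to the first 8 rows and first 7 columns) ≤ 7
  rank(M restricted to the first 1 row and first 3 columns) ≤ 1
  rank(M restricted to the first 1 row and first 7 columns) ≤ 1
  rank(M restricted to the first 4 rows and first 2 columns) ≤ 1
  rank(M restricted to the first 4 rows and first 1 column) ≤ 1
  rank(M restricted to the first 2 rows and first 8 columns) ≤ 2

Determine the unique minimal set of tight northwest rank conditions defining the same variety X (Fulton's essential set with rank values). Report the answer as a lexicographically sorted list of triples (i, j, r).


Computing R[i][j] = min implied NW-rank bound (n=8, 13 conditions):

  R[1]: 1, 1, 1, 1, 1, 1, 1, 1
  R[2]: 1, 1, 2, 2, 2, 2, 2, 2
  R[3]: 1, 1, 2, 3, 3, 3, 3, 3
  R[4]: 1, 1, 2, 3, 4, 4, 4, 4
  R[5]: 1, 2, 3, 4, 5, 5, 5, 5
  R[6]: 1, 2, 3, 4, 5, 5, 6, 6
  R[7]: 1, 2, 3, 4, 5, 5, 6, 7
  R[8]: 1, 2, 3, 4, 5, 6, 7, 8

so w = (1, 3, 4, 5, 2, 7, 8, 6).

Fulton essential set (2 of the 5 Rothe cells):

[(4, 2, 1), (7, 6, 5)]


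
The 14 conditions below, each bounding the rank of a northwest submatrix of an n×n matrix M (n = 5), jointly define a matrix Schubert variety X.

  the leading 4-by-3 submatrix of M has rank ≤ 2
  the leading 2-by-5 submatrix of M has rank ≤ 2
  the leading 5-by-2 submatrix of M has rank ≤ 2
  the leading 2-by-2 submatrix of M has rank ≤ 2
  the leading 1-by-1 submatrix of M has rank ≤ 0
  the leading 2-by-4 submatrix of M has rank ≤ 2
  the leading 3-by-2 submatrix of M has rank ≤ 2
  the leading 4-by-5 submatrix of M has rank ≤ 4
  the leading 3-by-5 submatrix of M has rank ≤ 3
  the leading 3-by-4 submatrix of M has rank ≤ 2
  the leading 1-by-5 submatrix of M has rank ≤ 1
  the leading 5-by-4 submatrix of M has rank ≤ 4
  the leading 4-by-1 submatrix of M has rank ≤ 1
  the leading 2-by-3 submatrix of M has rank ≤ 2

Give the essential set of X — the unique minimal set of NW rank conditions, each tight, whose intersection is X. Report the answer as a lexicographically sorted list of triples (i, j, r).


The tightest implied rank at each (i,j), from the 14 conditions:

  i=1: 0, 1, 1, 1, 1
  i=2: 1, 2, 2, 2, 2
  i=3: 1, 2, 2, 2, 3
  i=4: 1, 2, 2, 3, 4
  i=5: 1, 2, 3, 4, 5

the unique w with this rank table is (2, 1, 5, 4, 3).

ℓ(w)=4; the 3 essential cells (i,j,r):

[(1, 1, 0), (3, 4, 2), (4, 3, 2)]


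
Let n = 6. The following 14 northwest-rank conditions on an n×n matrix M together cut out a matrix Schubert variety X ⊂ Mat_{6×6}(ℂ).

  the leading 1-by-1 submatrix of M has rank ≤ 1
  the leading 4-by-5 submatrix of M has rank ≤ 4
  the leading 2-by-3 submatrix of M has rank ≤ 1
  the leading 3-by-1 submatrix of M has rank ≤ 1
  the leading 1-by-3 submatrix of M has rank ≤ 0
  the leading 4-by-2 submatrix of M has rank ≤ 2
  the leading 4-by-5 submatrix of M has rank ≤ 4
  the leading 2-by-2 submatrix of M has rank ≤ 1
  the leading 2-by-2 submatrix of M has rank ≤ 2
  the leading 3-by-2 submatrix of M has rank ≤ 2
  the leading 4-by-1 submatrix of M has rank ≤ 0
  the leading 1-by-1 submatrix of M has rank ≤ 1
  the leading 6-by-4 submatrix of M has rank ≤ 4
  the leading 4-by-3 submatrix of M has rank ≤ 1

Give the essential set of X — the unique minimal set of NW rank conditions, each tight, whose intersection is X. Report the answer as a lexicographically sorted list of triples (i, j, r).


Propagating the 14 rank bounds to every northwest block:

  i=1: 0 0 0 1 1 1
  i=2: 0 1 1 2 2 2
  i=3: 0 1 1 2 3 3
  i=4: 0 1 1 2 3 4
  i=5: 1 2 2 3 4 5
  i=6: 1 2 3 4 5 6

hence w(1..6) = (4, 2, 5, 6, 1, 3).

3 SE-corners of the 8-cell Rothe diagram give Ess(w):

[(1, 3, 0), (4, 1, 0), (4, 3, 1)]


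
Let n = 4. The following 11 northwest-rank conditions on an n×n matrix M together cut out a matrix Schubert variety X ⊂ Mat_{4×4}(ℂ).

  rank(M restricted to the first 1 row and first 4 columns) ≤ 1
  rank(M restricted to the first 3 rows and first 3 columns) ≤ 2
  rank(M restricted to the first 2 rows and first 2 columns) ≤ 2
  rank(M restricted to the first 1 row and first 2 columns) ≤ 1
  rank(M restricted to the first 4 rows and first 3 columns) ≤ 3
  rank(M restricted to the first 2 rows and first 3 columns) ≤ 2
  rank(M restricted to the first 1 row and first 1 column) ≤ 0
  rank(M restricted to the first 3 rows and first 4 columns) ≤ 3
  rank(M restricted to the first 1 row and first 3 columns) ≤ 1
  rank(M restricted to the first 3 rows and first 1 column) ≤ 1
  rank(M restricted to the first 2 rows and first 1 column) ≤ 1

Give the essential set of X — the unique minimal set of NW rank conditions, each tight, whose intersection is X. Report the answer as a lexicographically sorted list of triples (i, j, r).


Computing R[i][j] = min implied NW-rank bound (n=4, 11 conditions):

  R[1]: 0 | 1 | 1 | 1
  R[2]: 1 | 2 | 2 | 2
  R[3]: 1 | 2 | 2 | 3
  R[4]: 1 | 2 | 3 | 4

the unique w with this rank table is (2, 1, 4, 3).

2 SE-corners of the 2-cell Rothe diagram give Ess(w):

[(1, 1, 0), (3, 3, 2)]


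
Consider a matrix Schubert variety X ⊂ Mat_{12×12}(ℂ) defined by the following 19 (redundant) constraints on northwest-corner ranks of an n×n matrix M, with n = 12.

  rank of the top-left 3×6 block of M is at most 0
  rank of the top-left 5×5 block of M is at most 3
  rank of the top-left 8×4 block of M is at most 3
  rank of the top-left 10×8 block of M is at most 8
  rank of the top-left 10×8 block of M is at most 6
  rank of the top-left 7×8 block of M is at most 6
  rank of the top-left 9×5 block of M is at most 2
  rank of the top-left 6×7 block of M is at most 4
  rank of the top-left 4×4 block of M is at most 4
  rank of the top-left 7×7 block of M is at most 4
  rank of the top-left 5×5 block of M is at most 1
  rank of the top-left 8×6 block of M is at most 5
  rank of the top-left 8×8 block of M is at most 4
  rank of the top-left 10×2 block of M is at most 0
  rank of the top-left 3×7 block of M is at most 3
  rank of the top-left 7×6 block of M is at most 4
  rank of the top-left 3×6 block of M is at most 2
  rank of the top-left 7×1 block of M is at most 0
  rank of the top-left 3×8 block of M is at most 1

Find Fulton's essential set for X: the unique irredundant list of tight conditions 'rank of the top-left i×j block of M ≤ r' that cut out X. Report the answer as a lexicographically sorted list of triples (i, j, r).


Reconstructing r_w from the 19 given conditions:

  i=1: 0  0  0  0  0  0  1  1  1  1  1  1
  i=2: 0  0  0  0  0  0  1  1  2  2  2  2
  i=3: 0  0  0  0  0  0  1  1  2  3  3  3
  i=4: 0  0  1  1  1  1  2  2  3  4  4  4
  i=5: 0  0  1  1  1  2  3  3  4  5  5  5
  i=6: 0  0  1  2  2  3  4  4  5  6  6  6
  i=7: 0  0  1  2  2  3  4  4  5  6  7  7
  i=8: 0  0  1  2  2  3  4  4  5  6  7  8
  i=9: 0  0  1  2  2  3  4  5  6  7  8  9
  i=10: 0  0  1  2  3  4  5  6  7  8  9  10
  i=11: 1  1  2  3  4  5  6  7  8  9  10  11
  i=12: 1  2  3  4  5  6  7  8  9  10  11  12

reading off 1-entries of Δ²R: w = (7, 9, 10, 3, 6, 4, 11, 12, 8, 5, 1, 2).

D(w) has 41 cells with 6 SE-corners; essential set:

[(3, 6, 0), (3, 8, 1), (5, 5, 1), (8, 8, 4), (9, 5, 2), (10, 2, 0)]


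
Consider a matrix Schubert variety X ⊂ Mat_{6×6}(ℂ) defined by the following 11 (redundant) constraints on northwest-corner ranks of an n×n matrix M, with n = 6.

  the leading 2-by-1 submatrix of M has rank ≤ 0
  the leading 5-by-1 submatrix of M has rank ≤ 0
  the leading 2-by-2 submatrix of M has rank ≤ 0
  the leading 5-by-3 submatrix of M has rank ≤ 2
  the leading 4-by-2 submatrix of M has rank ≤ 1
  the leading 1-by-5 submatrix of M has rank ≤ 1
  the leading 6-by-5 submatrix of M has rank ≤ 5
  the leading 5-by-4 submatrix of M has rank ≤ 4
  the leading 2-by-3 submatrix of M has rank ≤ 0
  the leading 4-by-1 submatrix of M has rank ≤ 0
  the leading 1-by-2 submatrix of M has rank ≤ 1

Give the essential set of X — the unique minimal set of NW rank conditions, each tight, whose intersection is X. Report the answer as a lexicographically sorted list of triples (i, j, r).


Recovering R(i,j) via the rank-extension bound from the 11 conditions:

  0 | 0 | 0 | 1 | 1 | 1
  0 | 0 | 0 | 1 | 2 | 2
  0 | 1 | 1 | 2 | 3 | 3
  0 | 1 | 2 | 3 | 4 | 4
  0 | 1 | 2 | 3 | 4 | 5
  1 | 2 | 3 | 4 | 5 | 6

the unique w with this rank table is (4, 5, 2, 3, 6, 1).

D(w) has 9 cells with 2 SE-corners; essential set:

[(2, 3, 0), (5, 1, 0)]


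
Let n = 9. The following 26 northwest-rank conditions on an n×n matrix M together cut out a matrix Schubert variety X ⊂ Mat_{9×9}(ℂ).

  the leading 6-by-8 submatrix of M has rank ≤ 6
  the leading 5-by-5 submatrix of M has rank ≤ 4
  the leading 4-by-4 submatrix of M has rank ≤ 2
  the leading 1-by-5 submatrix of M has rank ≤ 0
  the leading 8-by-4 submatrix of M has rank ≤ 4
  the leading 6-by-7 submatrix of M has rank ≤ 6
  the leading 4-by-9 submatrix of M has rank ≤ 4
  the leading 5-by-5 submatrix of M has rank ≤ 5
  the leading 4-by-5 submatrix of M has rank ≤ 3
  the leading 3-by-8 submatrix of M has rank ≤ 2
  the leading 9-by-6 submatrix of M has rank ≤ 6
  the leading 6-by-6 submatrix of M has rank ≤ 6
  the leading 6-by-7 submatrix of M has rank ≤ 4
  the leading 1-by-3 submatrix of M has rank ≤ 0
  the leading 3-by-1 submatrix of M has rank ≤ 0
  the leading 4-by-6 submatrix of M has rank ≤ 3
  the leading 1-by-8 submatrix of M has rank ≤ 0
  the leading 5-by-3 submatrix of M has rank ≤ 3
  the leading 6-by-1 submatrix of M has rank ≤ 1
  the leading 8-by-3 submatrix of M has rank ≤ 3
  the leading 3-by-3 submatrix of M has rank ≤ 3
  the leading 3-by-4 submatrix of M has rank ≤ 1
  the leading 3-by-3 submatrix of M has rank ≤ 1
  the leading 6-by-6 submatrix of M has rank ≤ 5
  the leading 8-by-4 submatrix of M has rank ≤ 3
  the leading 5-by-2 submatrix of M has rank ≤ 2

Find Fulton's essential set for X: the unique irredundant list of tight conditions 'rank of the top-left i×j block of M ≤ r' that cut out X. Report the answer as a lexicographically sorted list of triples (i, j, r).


Reconstructing r_w from the 26 given conditions:

  R[1]: 0  0  0  0  0  0  0  0  1
  R[2]: 0  1  1  1  1  1  1  1  2
  R[3]: 0  1  1  1  2  2  2  2  3
  R[4]: 1  2  2  2  3  3  3  3  4
  R[5]: 1  2  3  3  4  4  4  4  5
  R[6]: 1  2  3  3  4  4  4  5  6
  R[7]: 1  2  3  3  4  5  5  6  7
  R[8]: 1  2  3  3  4  5  6  7  8
  R[9]: 1  2  3  4  5  6  7  8  9

reading off 1-entries of Δ²R: w = (9, 2, 5, 1, 3, 8, 6, 7, 4).

|D(w)|=17, |Ess(w)|=5:

[(1, 8, 0), (3, 1, 0), (3, 4, 1), (6, 7, 4), (8, 4, 3)]


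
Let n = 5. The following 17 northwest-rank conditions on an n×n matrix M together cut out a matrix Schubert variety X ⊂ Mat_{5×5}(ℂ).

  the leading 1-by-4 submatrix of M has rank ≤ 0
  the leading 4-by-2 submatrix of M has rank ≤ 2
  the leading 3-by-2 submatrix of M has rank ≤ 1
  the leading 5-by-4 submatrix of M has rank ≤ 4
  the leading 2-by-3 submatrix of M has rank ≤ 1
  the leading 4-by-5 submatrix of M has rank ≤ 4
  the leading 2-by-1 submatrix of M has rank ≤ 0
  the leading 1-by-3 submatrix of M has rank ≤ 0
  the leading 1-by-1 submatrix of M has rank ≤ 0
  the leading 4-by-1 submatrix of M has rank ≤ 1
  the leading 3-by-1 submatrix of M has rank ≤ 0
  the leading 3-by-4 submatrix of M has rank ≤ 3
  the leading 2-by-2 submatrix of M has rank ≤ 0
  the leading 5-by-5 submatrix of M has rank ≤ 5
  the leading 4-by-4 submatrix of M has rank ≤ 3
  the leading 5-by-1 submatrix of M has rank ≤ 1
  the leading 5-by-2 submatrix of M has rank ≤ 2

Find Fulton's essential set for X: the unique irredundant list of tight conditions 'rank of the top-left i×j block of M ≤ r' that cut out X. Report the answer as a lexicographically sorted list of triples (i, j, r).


Rank table r_w(5×5) implied by the 17 constraints:

  R[1]: 0 0 0 0 1
  R[2]: 0 0 1 1 2
  R[3]: 0 1 2 2 3
  R[4]: 1 2 3 3 4
  R[5]: 1 2 3 4 5

reading off 1-entries of Δ²R: w = (5, 3, 2, 1, 4).

Fulton essential set (3 of the 7 Rothe cells):

[(1, 4, 0), (2, 2, 0), (3, 1, 0)]


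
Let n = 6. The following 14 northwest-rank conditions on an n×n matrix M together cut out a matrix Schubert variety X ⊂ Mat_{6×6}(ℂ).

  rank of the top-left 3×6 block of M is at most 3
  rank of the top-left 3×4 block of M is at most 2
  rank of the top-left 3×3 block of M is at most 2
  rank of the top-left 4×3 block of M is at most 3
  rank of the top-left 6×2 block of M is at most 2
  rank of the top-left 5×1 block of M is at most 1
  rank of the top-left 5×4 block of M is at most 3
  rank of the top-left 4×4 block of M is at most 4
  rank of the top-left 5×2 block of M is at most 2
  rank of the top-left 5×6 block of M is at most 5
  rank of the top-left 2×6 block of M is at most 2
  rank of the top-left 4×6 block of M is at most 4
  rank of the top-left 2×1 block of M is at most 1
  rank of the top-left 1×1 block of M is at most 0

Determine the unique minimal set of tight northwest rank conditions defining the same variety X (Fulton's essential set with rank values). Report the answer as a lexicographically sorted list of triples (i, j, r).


The tightest implied rank at each (i,j), from the 14 conditions:

  0 1 1 1 1 1
  1 2 2 2 2 2
  1 2 2 2 3 3
  1 2 3 3 4 4
  1 2 3 3 4 5
  1 2 3 4 5 6

so w = (2, 1, 5, 3, 6, 4).

3 SE-corners of the 4-cell Rothe diagram give Ess(w):

[(1, 1, 0), (3, 4, 2), (5, 4, 3)]
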